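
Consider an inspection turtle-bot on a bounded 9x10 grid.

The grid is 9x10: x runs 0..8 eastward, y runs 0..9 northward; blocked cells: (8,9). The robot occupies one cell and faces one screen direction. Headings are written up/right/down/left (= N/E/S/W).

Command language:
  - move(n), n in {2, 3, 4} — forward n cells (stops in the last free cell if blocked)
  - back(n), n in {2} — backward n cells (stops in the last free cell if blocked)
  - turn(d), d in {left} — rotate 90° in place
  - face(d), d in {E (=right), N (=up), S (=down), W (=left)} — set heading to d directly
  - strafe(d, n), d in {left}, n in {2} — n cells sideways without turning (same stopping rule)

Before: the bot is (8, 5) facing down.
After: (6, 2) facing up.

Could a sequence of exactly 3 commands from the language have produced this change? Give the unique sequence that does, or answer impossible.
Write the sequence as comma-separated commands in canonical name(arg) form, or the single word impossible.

key: position moved to (6,2) AND the heading swung to N — translation plus rotation needed
t0: (8, 5) facing down
step 1 (move(3)): (8, 2) facing down
step 2 (face(N)): (8, 2) facing up
step 3 (strafe(left, 2)): (6, 2) facing up
no rival 3-sequence matches.

move(3), face(N), strafe(left, 2)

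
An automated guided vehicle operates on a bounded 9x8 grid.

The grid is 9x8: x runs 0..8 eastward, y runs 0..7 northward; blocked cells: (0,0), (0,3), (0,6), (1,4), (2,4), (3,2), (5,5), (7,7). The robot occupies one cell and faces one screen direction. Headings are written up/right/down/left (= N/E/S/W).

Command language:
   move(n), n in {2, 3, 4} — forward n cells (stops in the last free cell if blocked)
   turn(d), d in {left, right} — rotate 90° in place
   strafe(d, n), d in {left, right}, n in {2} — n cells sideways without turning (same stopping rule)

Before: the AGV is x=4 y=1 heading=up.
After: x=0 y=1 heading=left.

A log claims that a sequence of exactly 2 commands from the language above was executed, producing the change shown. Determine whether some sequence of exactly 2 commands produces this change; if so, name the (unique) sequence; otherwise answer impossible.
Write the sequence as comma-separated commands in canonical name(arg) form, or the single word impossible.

turn(left), move(4)

key: position moved to (0,1) AND the heading swung to W — translation plus rotation needed
initial: x=4 y=1 heading=up
t=1 turn(left) ⇒ x=4 y=1 heading=left
t=2 move(4) ⇒ x=0 y=1 heading=left
no rival 2-sequence matches.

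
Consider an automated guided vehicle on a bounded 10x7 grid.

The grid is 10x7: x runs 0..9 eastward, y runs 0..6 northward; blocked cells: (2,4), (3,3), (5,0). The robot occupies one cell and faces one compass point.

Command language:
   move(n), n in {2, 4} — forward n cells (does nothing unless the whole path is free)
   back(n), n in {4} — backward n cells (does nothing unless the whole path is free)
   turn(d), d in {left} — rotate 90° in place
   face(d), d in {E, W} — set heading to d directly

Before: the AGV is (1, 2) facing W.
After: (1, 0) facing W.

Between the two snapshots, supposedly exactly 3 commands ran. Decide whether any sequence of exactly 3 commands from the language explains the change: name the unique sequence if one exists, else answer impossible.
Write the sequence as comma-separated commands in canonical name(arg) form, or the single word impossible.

key: still facing W at the end — net rotation zero over 3 steps
start: (1, 2) facing W
1. turn(left) → (1, 2) facing S
2. move(2) → (1, 0) facing S
3. face(W) → (1, 0) facing W
all 216 alternatives checked — unique.

turn(left), move(2), face(W)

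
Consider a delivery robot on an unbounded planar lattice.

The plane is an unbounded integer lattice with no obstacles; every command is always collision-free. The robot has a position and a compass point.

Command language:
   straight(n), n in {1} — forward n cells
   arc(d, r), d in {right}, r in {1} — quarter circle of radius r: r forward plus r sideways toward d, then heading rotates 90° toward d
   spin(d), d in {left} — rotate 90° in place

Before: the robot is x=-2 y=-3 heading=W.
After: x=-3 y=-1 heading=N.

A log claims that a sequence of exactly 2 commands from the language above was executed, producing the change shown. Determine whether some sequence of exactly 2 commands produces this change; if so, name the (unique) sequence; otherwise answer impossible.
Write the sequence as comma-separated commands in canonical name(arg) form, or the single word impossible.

key: order matters: swapping arc(right, 1) and straight(1) lands elsewhere
start: x=-2 y=-3 heading=W
[1] after arc(right, 1): x=-3 y=-2 heading=N
[2] after straight(1): x=-3 y=-1 heading=N
no other 2-command option fits: unique.

arc(right, 1), straight(1)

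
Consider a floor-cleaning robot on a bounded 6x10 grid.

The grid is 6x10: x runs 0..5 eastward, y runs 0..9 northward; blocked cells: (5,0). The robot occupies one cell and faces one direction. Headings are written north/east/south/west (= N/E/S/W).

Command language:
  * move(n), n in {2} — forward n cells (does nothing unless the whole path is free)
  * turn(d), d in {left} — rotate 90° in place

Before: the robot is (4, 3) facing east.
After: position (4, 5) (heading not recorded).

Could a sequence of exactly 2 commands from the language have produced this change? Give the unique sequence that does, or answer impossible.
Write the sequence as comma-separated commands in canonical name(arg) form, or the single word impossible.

turn(left), move(2)

key: order matters: swapping turn(left) and move(2) lands elsewhere
start: (4, 3) facing east
1. turn(left) → (4, 3) facing north
2. move(2) → (4, 5) facing north
all 4 alternatives checked — unique.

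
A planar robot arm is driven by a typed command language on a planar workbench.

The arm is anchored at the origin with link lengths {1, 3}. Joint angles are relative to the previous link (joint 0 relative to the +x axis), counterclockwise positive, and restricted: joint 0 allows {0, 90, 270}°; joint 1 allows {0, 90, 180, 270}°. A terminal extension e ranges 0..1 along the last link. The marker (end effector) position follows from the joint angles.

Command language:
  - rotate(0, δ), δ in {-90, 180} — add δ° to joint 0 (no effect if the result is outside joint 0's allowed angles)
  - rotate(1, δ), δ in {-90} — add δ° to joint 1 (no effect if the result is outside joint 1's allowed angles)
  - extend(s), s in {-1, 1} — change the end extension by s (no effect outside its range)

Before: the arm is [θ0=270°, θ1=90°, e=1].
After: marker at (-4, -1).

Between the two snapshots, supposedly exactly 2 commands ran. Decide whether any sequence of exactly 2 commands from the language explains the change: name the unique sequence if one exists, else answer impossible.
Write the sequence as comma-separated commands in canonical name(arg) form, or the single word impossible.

rotate(1, -90), rotate(1, -90)

start: [θ0=270°, θ1=90°, e=1]
step 1 (rotate(1, -90)): [θ0=270°, θ1=0°, e=1]
step 2 (rotate(1, -90)): [θ0=270°, θ1=270°, e=1]
all 25 alternatives checked — unique.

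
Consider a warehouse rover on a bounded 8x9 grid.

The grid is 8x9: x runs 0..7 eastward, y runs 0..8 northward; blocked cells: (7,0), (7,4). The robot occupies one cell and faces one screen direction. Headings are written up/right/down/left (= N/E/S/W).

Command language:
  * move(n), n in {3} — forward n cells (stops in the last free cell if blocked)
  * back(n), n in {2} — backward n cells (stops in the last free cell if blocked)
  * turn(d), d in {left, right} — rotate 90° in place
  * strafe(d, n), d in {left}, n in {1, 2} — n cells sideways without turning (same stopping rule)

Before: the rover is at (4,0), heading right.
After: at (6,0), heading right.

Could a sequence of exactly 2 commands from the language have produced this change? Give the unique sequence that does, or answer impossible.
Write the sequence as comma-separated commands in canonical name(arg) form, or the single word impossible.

move(3), move(3)

key: the first move(3) is stopped early by the blocked cell at (7,0)
from: at (4,0), heading right
[1] after move(3): at (6,0), heading right
[2] after move(3): at (6,0), heading right
all 36 alternatives checked — unique.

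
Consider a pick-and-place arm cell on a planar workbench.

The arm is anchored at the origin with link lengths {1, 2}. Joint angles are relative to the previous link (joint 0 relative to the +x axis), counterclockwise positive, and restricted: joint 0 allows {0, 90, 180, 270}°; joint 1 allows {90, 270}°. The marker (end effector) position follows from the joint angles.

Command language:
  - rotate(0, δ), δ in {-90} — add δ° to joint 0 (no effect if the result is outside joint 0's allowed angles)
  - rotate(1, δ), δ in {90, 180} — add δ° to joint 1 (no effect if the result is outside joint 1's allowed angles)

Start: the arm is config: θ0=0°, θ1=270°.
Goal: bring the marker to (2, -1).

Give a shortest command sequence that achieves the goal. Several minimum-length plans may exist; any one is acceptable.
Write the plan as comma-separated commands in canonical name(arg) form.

start: config: θ0=0°, θ1=270°
t=1 rotate(1, 180) ⇒ config: θ0=0°, θ1=90°
t=2 rotate(0, -90) ⇒ config: θ0=270°, θ1=90°
nothing shorter than 2 reaches the goal.

rotate(1, 180), rotate(0, -90)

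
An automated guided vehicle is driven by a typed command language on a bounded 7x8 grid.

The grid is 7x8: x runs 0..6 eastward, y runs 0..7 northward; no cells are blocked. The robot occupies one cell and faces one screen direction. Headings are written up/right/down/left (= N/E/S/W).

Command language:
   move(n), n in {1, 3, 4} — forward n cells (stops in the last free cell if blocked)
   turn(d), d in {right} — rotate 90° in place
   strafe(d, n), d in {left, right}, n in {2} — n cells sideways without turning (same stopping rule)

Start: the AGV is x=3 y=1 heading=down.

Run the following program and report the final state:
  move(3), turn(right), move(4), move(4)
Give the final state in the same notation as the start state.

from: x=3 y=1 heading=down
t=1 move(3) ⇒ x=3 y=0 heading=down
t=2 turn(right) ⇒ x=3 y=0 heading=left
t=3 move(4) ⇒ x=0 y=0 heading=left
t=4 move(4) ⇒ x=0 y=0 heading=left

x=0 y=0 heading=left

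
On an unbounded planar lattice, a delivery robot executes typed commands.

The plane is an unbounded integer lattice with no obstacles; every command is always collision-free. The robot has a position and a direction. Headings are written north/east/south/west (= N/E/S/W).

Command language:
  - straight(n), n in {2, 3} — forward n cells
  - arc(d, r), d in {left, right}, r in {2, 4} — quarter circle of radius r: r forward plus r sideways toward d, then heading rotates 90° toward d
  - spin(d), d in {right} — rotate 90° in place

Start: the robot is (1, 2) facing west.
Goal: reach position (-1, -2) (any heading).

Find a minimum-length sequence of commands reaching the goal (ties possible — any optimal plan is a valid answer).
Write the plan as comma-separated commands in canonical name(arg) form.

from: (1, 2) facing west
[1] after arc(left, 2): (-1, 0) facing south
[2] after straight(2): (-1, -2) facing south
shorter routes all fall short; 2 is best.

arc(left, 2), straight(2)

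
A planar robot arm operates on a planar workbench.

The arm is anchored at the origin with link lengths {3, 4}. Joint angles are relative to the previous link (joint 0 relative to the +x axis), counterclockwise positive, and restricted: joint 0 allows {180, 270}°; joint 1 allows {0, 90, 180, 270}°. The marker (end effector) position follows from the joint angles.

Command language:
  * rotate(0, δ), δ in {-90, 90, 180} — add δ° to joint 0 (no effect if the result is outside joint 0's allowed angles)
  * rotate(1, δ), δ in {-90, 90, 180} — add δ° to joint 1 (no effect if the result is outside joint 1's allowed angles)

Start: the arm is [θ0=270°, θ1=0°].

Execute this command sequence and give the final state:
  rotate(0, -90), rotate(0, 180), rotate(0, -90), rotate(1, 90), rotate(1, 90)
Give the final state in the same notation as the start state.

[θ0=180°, θ1=180°]

from: [θ0=270°, θ1=0°]
t=1 rotate(0, -90) ⇒ [θ0=180°, θ1=0°]
t=2 rotate(0, 180) ⇒ [θ0=180°, θ1=0°]
t=3 rotate(0, -90) ⇒ [θ0=180°, θ1=0°]
t=4 rotate(1, 90) ⇒ [θ0=180°, θ1=90°]
t=5 rotate(1, 90) ⇒ [θ0=180°, θ1=180°]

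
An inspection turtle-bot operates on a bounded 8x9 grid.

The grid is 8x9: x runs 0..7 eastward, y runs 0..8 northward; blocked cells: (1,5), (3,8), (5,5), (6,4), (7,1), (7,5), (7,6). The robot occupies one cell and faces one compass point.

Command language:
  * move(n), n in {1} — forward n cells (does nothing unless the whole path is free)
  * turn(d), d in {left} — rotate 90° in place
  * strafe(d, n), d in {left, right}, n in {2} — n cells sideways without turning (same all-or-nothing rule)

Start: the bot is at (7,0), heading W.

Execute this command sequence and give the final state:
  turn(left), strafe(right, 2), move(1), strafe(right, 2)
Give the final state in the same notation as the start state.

at (3,0), heading S

initial: at (7,0), heading W
t=1 turn(left) ⇒ at (7,0), heading S
t=2 strafe(right, 2) ⇒ at (5,0), heading S
t=3 move(1) ⇒ at (5,0), heading S
t=4 strafe(right, 2) ⇒ at (3,0), heading S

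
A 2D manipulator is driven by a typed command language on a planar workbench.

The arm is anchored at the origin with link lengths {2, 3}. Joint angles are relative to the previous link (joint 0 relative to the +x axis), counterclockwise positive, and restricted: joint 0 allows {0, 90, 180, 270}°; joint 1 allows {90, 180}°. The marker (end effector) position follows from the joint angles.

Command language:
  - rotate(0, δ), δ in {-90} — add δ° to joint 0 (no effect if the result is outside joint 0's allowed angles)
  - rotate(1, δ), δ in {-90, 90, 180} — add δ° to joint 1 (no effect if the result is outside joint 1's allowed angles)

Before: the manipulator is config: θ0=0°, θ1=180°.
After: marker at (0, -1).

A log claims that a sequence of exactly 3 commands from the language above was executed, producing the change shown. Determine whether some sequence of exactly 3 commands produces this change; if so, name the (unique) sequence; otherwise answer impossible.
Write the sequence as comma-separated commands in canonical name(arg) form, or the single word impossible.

begin: config: θ0=0°, θ1=180°
1. rotate(0, -90) → config: θ0=270°, θ1=180°
2. rotate(0, -90) → config: θ0=180°, θ1=180°
3. rotate(0, -90) → config: θ0=90°, θ1=180°
no rival 3-sequence matches.

rotate(0, -90), rotate(0, -90), rotate(0, -90)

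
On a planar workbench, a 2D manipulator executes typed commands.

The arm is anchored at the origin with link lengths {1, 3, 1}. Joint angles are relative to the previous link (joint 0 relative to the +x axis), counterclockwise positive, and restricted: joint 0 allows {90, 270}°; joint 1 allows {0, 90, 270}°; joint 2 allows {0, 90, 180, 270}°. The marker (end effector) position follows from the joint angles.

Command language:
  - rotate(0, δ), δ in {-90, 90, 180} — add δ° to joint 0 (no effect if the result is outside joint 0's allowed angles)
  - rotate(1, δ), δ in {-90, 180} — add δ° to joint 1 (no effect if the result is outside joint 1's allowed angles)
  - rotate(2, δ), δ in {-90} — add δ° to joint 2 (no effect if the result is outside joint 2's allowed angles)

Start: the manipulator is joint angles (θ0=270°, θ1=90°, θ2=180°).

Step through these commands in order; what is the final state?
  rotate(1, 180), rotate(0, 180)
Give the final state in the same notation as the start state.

t0: joint angles (θ0=270°, θ1=90°, θ2=180°)
[1] after rotate(1, 180): joint angles (θ0=270°, θ1=270°, θ2=180°)
[2] after rotate(0, 180): joint angles (θ0=90°, θ1=270°, θ2=180°)

joint angles (θ0=90°, θ1=270°, θ2=180°)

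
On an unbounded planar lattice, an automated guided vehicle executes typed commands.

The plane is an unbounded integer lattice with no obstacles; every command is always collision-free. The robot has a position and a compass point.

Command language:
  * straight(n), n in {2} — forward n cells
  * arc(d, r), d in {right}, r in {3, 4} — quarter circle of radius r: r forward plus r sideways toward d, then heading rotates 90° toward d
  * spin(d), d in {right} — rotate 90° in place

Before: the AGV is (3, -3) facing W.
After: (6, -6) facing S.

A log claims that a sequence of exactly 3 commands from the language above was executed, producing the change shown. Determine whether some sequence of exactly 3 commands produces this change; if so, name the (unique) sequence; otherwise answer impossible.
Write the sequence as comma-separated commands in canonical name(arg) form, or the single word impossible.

spin(right), spin(right), arc(right, 3)

key: cell and facing (now S) both changed — the 3 commands mix motion and turning
initial: (3, -3) facing W
[1] after spin(right): (3, -3) facing N
[2] after spin(right): (3, -3) facing E
[3] after arc(right, 3): (6, -6) facing S
uniquely the one of 64 3-step routes that fits.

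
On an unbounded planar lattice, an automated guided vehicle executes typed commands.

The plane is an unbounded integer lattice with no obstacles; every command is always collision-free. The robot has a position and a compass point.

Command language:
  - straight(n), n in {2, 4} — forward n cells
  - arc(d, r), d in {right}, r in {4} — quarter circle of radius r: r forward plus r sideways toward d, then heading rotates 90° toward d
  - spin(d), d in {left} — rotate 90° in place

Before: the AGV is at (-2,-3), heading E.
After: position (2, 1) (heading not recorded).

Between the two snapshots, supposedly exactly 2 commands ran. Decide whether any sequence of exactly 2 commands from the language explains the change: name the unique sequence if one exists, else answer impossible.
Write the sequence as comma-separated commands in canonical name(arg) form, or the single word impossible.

key: running arc(right, 4) before spin(left) would end elsewhere — order is forced
from: at (-2,-3), heading E
step 1 (spin(left)): at (-2,-3), heading N
step 2 (arc(right, 4)): at (2,1), heading E
no rival 2-sequence matches.

spin(left), arc(right, 4)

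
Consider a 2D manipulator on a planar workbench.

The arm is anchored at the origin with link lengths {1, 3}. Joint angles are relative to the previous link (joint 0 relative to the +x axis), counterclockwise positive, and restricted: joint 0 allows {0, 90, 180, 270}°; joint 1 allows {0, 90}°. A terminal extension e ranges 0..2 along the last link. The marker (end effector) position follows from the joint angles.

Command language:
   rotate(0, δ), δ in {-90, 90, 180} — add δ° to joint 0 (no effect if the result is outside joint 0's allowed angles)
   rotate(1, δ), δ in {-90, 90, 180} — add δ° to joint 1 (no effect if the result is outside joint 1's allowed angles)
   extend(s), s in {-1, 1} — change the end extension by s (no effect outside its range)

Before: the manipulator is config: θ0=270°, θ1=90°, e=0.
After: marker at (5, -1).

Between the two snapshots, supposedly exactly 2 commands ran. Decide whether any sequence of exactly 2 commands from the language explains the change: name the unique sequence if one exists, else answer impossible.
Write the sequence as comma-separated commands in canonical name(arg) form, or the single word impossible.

begin: config: θ0=270°, θ1=90°, e=0
step 1 (extend(1)): config: θ0=270°, θ1=90°, e=1
step 2 (extend(1)): config: θ0=270°, θ1=90°, e=2
all 64 alternatives checked — unique.

extend(1), extend(1)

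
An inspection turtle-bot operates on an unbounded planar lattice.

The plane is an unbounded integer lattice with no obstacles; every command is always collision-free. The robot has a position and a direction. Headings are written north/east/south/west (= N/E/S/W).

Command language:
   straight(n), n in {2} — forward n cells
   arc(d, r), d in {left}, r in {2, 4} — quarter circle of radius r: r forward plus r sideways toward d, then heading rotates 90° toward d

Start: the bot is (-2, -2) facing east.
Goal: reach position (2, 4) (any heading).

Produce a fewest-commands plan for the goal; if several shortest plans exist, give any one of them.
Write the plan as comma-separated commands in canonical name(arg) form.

start: (-2, -2) facing east
t=1 arc(left, 4) ⇒ (2, 2) facing north
t=2 straight(2) ⇒ (2, 4) facing north
shorter routes all fall short; 2 is best.

arc(left, 4), straight(2)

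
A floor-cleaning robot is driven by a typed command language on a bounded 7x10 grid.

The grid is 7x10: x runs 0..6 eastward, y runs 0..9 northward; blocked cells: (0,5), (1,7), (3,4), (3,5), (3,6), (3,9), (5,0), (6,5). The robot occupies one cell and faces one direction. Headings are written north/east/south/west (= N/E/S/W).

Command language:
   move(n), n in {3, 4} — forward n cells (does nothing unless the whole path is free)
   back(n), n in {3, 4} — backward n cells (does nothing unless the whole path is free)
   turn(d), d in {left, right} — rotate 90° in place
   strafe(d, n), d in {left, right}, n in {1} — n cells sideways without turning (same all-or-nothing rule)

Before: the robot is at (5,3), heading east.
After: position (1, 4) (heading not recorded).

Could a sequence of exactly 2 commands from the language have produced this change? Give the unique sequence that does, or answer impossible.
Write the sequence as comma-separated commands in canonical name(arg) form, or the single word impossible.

back(4), strafe(left, 1)

key: running strafe(left, 1) before back(4) would end elsewhere — order is forced
begin: at (5,3), heading east
t=1 back(4) ⇒ at (1,3), heading east
t=2 strafe(left, 1) ⇒ at (1,4), heading east
no other 2-command option fits: unique.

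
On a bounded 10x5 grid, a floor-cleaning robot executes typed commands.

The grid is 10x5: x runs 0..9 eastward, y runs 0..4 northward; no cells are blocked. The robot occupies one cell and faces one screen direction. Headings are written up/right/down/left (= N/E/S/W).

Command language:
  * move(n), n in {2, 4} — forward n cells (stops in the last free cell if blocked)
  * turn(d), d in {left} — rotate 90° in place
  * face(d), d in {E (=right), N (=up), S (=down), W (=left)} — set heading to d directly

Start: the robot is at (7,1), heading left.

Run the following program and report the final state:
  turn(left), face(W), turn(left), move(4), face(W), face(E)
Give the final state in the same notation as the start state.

initial: at (7,1), heading left
1. turn(left) → at (7,1), heading down
2. face(W) → at (7,1), heading left
3. turn(left) → at (7,1), heading down
4. move(4) → at (7,0), heading down
5. face(W) → at (7,0), heading left
6. face(E) → at (7,0), heading right

at (7,0), heading right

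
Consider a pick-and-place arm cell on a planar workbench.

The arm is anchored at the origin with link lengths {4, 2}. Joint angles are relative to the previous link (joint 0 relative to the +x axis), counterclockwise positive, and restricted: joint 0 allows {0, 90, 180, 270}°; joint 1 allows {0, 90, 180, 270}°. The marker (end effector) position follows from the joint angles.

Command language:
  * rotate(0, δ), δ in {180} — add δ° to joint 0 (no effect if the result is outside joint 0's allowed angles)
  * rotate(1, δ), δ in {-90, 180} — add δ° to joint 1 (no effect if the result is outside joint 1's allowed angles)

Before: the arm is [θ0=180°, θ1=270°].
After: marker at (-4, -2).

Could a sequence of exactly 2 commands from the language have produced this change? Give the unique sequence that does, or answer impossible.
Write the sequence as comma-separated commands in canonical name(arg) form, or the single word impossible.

t0: [θ0=180°, θ1=270°]
[1] after rotate(1, -90): [θ0=180°, θ1=180°]
[2] after rotate(1, -90): [θ0=180°, θ1=90°]
uniquely the one of 9 2-step routes that fits.

rotate(1, -90), rotate(1, -90)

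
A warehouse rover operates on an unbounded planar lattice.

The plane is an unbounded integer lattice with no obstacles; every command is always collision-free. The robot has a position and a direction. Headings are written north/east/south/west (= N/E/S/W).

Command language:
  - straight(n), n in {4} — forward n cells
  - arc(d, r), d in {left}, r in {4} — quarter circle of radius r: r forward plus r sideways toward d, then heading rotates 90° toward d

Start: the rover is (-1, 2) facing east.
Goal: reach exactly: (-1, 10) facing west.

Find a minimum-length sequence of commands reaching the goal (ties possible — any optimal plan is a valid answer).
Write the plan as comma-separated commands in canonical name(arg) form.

arc(left, 4), arc(left, 4)

t0: (-1, 2) facing east
step 1 (arc(left, 4)): (3, 6) facing north
step 2 (arc(left, 4)): (-1, 10) facing west
no 1-step plan works, so 2 is optimal.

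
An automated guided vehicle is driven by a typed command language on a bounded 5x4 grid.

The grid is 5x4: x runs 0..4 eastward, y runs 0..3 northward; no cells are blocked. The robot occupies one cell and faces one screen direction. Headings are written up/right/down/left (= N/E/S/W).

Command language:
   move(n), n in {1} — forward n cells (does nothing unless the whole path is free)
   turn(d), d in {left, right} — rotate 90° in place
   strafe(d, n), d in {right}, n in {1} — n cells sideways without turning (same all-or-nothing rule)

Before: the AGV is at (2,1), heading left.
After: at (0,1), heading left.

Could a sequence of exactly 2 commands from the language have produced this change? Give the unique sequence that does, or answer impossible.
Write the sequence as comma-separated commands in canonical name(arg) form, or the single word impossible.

move(1), move(1)

key: heading stays W — no command in the sequence turns
start: at (2,1), heading left
t=1 move(1) ⇒ at (1,1), heading left
t=2 move(1) ⇒ at (0,1), heading left
no other 2-command option fits: unique.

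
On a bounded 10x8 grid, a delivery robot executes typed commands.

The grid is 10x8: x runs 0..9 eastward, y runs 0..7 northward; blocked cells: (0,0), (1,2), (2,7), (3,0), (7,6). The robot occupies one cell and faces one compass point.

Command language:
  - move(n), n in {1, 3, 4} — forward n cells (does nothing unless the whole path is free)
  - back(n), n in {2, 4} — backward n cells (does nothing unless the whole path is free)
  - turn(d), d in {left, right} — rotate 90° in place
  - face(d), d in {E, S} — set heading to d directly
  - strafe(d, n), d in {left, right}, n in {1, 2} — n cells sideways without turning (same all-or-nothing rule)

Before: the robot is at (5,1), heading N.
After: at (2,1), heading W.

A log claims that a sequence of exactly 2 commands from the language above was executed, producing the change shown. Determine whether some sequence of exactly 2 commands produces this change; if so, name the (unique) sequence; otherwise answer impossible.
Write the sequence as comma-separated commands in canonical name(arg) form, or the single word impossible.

turn(left), move(3)

key: running move(3) before turn(left) would end elsewhere — order is forced
from: at (5,1), heading N
step 1 (turn(left)): at (5,1), heading W
step 2 (move(3)): at (2,1), heading W
no rival 2-sequence matches.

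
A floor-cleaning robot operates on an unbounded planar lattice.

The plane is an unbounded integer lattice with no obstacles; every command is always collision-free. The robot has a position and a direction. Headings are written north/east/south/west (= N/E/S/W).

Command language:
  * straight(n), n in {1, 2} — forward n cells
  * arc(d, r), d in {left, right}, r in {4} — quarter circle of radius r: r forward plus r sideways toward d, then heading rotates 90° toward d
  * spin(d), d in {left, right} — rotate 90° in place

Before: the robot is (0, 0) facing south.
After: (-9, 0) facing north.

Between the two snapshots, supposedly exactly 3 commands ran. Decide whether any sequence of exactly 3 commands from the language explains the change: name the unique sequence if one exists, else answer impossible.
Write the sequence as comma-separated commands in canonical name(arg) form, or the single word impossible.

key: cell and facing (now N) both changed — the 3 commands mix motion and turning
start: (0, 0) facing south
step 1 (arc(right, 4)): (-4, -4) facing west
step 2 (straight(1)): (-5, -4) facing west
step 3 (arc(right, 4)): (-9, 0) facing north
no rival 3-sequence matches.

arc(right, 4), straight(1), arc(right, 4)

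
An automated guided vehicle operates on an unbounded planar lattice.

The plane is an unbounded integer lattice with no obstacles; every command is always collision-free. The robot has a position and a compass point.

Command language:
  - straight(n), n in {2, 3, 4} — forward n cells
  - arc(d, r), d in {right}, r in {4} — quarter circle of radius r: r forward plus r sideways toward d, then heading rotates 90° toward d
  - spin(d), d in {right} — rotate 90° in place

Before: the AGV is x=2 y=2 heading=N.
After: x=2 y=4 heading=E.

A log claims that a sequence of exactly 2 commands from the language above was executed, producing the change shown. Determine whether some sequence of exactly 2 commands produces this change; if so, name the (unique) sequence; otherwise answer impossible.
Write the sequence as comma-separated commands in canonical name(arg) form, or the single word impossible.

key: running spin(right) before straight(2) would end elsewhere — order is forced
t0: x=2 y=2 heading=N
1. straight(2) → x=2 y=4 heading=N
2. spin(right) → x=2 y=4 heading=E
no rival 2-sequence matches.

straight(2), spin(right)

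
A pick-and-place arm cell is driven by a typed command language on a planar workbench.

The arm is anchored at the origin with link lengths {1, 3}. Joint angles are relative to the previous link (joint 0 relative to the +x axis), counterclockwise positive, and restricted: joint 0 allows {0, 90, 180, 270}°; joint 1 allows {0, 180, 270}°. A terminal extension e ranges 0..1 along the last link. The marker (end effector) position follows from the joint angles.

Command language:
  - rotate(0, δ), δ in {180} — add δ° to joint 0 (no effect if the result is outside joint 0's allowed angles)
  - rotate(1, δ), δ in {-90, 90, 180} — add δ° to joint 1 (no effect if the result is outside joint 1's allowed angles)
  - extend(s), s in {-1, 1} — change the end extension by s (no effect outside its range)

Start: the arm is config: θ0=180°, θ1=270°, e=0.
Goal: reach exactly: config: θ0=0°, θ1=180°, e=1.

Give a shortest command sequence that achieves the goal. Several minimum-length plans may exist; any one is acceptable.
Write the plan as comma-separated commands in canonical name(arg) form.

rotate(1, -90), extend(1), rotate(0, 180)

from: config: θ0=180°, θ1=270°, e=0
1. rotate(1, -90) → config: θ0=180°, θ1=180°, e=0
2. extend(1) → config: θ0=180°, θ1=180°, e=1
3. rotate(0, 180) → config: θ0=0°, θ1=180°, e=1
no 2-step plan works, so 3 is optimal.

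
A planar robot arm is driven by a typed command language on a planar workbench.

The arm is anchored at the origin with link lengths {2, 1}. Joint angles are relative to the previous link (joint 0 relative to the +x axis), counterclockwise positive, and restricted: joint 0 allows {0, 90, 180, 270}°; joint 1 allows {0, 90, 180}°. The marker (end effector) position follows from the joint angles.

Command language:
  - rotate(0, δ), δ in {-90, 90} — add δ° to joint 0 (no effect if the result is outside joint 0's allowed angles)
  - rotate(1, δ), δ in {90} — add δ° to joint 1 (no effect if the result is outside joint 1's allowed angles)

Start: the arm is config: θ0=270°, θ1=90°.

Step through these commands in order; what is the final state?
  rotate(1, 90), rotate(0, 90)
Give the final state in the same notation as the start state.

config: θ0=0°, θ1=180°

start: config: θ0=270°, θ1=90°
t=1 rotate(1, 90) ⇒ config: θ0=270°, θ1=180°
t=2 rotate(0, 90) ⇒ config: θ0=0°, θ1=180°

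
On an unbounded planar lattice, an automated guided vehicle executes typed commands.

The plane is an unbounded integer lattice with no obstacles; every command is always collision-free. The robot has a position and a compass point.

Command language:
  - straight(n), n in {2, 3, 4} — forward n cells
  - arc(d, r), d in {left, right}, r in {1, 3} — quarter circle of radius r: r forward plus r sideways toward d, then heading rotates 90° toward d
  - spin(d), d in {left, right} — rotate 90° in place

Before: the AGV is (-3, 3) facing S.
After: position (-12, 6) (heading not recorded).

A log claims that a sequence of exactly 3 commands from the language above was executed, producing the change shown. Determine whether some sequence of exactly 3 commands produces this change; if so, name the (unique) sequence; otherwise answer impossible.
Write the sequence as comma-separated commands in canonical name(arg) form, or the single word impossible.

arc(right, 3), arc(right, 3), arc(left, 3)

key: order matters: swapping arc(right, 3) and arc(left, 3) lands elsewhere
begin: (-3, 3) facing S
[1] after arc(right, 3): (-6, 0) facing W
[2] after arc(right, 3): (-9, 3) facing N
[3] after arc(left, 3): (-12, 6) facing W
uniquely the one of 729 3-step routes that fits.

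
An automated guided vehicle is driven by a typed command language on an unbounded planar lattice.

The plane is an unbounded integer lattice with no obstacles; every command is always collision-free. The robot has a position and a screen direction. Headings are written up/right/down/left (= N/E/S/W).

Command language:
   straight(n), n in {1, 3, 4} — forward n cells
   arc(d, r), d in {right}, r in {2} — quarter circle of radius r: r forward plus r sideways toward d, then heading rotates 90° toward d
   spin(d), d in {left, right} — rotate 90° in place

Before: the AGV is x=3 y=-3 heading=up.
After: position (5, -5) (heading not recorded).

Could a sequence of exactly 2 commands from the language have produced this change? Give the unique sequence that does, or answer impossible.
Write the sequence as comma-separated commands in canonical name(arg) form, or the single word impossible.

spin(right), arc(right, 2)

key: order matters: swapping spin(right) and arc(right, 2) lands elsewhere
from: x=3 y=-3 heading=up
step 1 (spin(right)): x=3 y=-3 heading=right
step 2 (arc(right, 2)): x=5 y=-5 heading=down
all 36 alternatives checked — unique.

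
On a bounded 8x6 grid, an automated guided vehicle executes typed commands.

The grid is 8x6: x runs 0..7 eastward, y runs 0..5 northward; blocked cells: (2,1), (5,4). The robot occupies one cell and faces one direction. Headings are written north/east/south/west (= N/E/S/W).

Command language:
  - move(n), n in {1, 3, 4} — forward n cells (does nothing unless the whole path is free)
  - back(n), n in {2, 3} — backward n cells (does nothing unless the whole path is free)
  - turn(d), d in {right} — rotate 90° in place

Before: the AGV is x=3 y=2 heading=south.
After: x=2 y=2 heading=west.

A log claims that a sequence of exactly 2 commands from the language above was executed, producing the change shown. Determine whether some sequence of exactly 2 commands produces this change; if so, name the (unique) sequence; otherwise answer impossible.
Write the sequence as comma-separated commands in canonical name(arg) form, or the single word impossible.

turn(right), move(1)

key: order matters: swapping turn(right) and move(1) lands elsewhere
initial: x=3 y=2 heading=south
t=1 turn(right) ⇒ x=3 y=2 heading=west
t=2 move(1) ⇒ x=2 y=2 heading=west
no rival 2-sequence matches.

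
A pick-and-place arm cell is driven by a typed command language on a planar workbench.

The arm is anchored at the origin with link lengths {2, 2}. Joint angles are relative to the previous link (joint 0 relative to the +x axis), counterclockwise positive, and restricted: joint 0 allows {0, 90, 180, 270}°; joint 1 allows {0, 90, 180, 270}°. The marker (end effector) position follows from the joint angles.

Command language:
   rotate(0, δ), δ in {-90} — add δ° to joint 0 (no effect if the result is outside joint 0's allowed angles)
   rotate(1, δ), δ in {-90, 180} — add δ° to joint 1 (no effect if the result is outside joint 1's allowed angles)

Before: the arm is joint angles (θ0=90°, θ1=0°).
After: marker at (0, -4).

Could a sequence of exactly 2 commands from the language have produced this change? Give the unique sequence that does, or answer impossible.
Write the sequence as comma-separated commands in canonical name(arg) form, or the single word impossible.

rotate(0, -90), rotate(0, -90)

initial: joint angles (θ0=90°, θ1=0°)
t=1 rotate(0, -90) ⇒ joint angles (θ0=0°, θ1=0°)
t=2 rotate(0, -90) ⇒ joint angles (θ0=270°, θ1=0°)
uniquely the one of 9 2-step routes that fits.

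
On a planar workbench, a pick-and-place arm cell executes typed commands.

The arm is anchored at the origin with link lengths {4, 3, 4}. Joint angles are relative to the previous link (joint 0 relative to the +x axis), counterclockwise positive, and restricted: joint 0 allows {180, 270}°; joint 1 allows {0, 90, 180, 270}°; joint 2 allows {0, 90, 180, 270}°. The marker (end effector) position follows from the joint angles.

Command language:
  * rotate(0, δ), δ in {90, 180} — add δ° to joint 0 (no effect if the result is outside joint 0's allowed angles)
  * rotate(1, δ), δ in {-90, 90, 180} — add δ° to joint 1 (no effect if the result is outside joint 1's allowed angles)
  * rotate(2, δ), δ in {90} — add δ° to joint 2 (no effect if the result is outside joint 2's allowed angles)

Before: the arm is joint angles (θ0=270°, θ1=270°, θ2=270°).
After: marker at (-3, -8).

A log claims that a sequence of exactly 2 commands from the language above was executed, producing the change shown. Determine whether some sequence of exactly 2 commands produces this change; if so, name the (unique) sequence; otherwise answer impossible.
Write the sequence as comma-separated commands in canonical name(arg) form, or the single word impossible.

t0: joint angles (θ0=270°, θ1=270°, θ2=270°)
t=1 rotate(2, 90) ⇒ joint angles (θ0=270°, θ1=270°, θ2=0°)
t=2 rotate(2, 90) ⇒ joint angles (θ0=270°, θ1=270°, θ2=90°)
all 36 alternatives checked — unique.

rotate(2, 90), rotate(2, 90)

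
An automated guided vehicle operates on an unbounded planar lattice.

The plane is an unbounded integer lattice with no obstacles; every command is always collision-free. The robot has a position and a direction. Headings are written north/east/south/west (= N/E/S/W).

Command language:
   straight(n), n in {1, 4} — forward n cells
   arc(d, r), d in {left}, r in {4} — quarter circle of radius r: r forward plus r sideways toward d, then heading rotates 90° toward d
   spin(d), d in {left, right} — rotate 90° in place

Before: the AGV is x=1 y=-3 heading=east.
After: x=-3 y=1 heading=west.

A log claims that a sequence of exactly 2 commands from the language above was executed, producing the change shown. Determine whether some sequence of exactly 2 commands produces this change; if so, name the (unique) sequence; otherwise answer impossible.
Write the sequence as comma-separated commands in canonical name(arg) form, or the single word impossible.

spin(left), arc(left, 4)

key: order matters: swapping spin(left) and arc(left, 4) lands elsewhere
t0: x=1 y=-3 heading=east
1. spin(left) → x=1 y=-3 heading=north
2. arc(left, 4) → x=-3 y=1 heading=west
no rival 2-sequence matches.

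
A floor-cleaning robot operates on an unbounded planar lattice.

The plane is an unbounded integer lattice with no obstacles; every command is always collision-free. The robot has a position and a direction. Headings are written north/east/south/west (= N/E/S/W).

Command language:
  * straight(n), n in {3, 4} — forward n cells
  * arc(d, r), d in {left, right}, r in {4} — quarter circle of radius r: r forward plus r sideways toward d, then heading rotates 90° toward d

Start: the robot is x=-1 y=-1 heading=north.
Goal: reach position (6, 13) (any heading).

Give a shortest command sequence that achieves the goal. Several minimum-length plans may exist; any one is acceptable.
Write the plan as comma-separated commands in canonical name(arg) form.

begin: x=-1 y=-1 heading=north
step 1 (straight(4)): x=-1 y=3 heading=north
step 2 (straight(3)): x=-1 y=6 heading=north
step 3 (straight(3)): x=-1 y=9 heading=north
step 4 (arc(right, 4)): x=3 y=13 heading=east
step 5 (straight(3)): x=6 y=13 heading=east
shorter routes all fall short; 5 is best.

straight(4), straight(3), straight(3), arc(right, 4), straight(3)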